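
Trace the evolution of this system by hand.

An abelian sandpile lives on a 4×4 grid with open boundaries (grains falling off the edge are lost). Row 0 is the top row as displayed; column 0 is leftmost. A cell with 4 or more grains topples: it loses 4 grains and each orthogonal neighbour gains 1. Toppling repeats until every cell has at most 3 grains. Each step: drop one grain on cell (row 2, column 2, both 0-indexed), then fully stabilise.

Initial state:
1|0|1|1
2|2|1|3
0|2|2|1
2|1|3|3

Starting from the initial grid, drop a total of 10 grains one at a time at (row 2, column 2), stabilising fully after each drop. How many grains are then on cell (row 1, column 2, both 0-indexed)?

3

0) 1|0|1|1
2|2|1|3
0|2|2|1
2|1|3|3
1) 1|0|1|1
2|2|1|3
0|2|3|1
2|1|3|3
2) 1|0|1|1
2|2|2|3
0|3|1|3
2|2|1|0
3) 1|0|1|1
2|2|2|3
0|3|2|3
2|2|1|0
4) 1|0|1|1
2|2|2|3
0|3|3|3
2|2|1|0
5) 1|1|2|2
3|0|1|1
1|1|3|1
2|3|2|1
6) 1|1|2|2
3|0|2|1
1|2|0|2
2|3|3|1
7) 1|1|2|2
3|0|2|1
1|2|1|2
2|3|3|1
8) 1|1|2|2
3|0|2|1
1|2|2|2
2|3|3|1
9) 1|1|2|2
3|0|2|1
1|2|3|2
2|3|3|1
10) 1|1|2|2
3|1|3|1
2|0|2|3
3|1|1|2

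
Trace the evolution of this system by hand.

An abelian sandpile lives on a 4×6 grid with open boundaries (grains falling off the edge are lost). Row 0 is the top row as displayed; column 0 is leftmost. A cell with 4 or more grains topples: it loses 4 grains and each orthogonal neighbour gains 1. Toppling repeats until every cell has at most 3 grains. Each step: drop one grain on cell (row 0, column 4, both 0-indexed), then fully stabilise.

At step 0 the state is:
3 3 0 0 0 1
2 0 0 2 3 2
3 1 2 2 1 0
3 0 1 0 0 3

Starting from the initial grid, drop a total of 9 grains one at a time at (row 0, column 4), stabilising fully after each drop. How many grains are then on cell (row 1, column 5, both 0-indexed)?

3

[0] 3 3 0 0 0 1
2 0 0 2 3 2
3 1 2 2 1 0
3 0 1 0 0 3
[1] 3 3 0 0 1 1
2 0 0 2 3 2
3 1 2 2 1 0
3 0 1 0 0 3
[2] 3 3 0 0 2 1
2 0 0 2 3 2
3 1 2 2 1 0
3 0 1 0 0 3
[3] 3 3 0 0 3 1
2 0 0 2 3 2
3 1 2 2 1 0
3 0 1 0 0 3
[4] 3 3 0 1 1 2
2 0 0 3 0 3
3 1 2 2 2 0
3 0 1 0 0 3
[5] 3 3 0 1 2 2
2 0 0 3 0 3
3 1 2 2 2 0
3 0 1 0 0 3
[6] 3 3 0 1 3 2
2 0 0 3 0 3
3 1 2 2 2 0
3 0 1 0 0 3
[7] 3 3 0 2 0 3
2 0 0 3 1 3
3 1 2 2 2 0
3 0 1 0 0 3
[8] 3 3 0 2 1 3
2 0 0 3 1 3
3 1 2 2 2 0
3 0 1 0 0 3
[9] 3 3 0 2 2 3
2 0 0 3 1 3
3 1 2 2 2 0
3 0 1 0 0 3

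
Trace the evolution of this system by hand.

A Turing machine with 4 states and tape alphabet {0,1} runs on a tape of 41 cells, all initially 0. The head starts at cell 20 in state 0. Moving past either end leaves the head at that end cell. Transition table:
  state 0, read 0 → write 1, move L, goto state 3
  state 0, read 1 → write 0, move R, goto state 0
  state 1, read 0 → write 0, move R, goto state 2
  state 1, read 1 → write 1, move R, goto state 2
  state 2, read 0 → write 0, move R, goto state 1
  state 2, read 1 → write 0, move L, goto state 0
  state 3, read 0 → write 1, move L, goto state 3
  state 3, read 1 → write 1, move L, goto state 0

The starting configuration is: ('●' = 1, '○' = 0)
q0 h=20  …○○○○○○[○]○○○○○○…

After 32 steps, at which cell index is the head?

10

step 0: q0 h=20  …○○○○○○[○]○○○○○○…
step 1: q3 h=19  …○○○○○○[○]●○○○○○…
step 2: q3 h=18  …○○○○○○[○]●●○○○○…
step 3: q3 h=17  …○○○○○○[○]●●●○○○…
step 4: q3 h=16  …○○○○○○[○]●●●●○○…
step 5: q3 h=15  …○○○○○○[○]●●●●●○…
step 6: q3 h=14  …○○○○○○[○]●●●●●●…
step 7: q3 h=13  …○○○○○○[○]●●●●●●…
step 8: q3 h=12  …○○○○○○[○]●●●●●●…
step 9: q3 h=11  …○○○○○○[○]●●●●●●…
step 10: q3 h=10  …○○○○○○[○]●●●●●●…
step 11: q3 h= 9  …○○○○○○[○]●●●●●●…
step 12: q3 h= 8  …○○○○○○[○]●●●●●●…
step 13: q3 h= 7  …○○○○○○[○]●●●●●●…
step 14: q3 h= 6  |○○○○○○[○]●●●●●●…
step 15: q3 h= 5  |○○○○○[○]●●●●●●…
step 16: q3 h= 4  |○○○○[○]●●●●●●…
step 17: q3 h= 3  |○○○[○]●●●●●●…
step 18: q3 h= 2  |○○[○]●●●●●●…
step 19: q3 h= 1  |○[○]●●●●●●…
step 20: q3 h= 0  |[○]●●●●●●…
step 21: q3 h= 0  |[●]●●●●●●…
step 22: q0 h= 0  |[●]●●●●●●…
step 23: q0 h= 1  |○[●]●●●●●●…
step 24: q0 h= 2  |○○[●]●●●●●●…
step 25: q0 h= 3  |○○○[●]●●●●●●…
step 26: q0 h= 4  |○○○○[●]●●●●●●…
step 27: q0 h= 5  |○○○○○[●]●●●●●●…
step 28: q0 h= 6  |○○○○○○[●]●●●●●●…
step 29: q0 h= 7  …○○○○○○[●]●●●●●●…
step 30: q0 h= 8  …○○○○○○[●]●●●●●●…
step 31: q0 h= 9  …○○○○○○[●]●●●●●●…
step 32: q0 h=10  …○○○○○○[●]●●●●●●…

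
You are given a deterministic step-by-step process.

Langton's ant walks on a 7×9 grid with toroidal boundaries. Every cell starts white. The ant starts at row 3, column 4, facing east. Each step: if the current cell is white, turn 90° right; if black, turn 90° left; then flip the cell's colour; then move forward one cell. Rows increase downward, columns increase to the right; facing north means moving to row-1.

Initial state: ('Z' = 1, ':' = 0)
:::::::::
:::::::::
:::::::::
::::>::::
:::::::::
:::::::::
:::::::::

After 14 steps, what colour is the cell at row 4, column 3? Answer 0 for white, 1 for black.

1

k=0  :::::::::
:::::::::
:::::::::
::::>::::
:::::::::
:::::::::
:::::::::
k=1  :::::::::
:::::::::
:::::::::
::::Z::::
::::v::::
:::::::::
:::::::::
k=2  :::::::::
:::::::::
:::::::::
::::Z::::
:::<Z::::
:::::::::
:::::::::
k=3  :::::::::
:::::::::
:::::::::
:::^Z::::
:::ZZ::::
:::::::::
:::::::::
k=4  :::::::::
:::::::::
:::::::::
:::Z>::::
:::ZZ::::
:::::::::
:::::::::
k=5  :::::::::
:::::::::
::::^::::
:::Z:::::
:::ZZ::::
:::::::::
:::::::::
k=6  :::::::::
:::::::::
::::Z>:::
:::Z:::::
:::ZZ::::
:::::::::
:::::::::
k=7  :::::::::
:::::::::
::::ZZ:::
:::Z:v:::
:::ZZ::::
:::::::::
:::::::::
k=8  :::::::::
:::::::::
::::ZZ:::
:::Z<Z:::
:::ZZ::::
:::::::::
:::::::::
k=9  :::::::::
:::::::::
::::^Z:::
:::ZZZ:::
:::ZZ::::
:::::::::
:::::::::
k=10  :::::::::
:::::::::
:::<:Z:::
:::ZZZ:::
:::ZZ::::
:::::::::
:::::::::
k=11  :::::::::
:::^:::::
:::Z:Z:::
:::ZZZ:::
:::ZZ::::
:::::::::
:::::::::
k=12  :::::::::
:::Z>::::
:::Z:Z:::
:::ZZZ:::
:::ZZ::::
:::::::::
:::::::::
k=13  :::::::::
:::ZZ::::
:::ZvZ:::
:::ZZZ:::
:::ZZ::::
:::::::::
:::::::::
k=14  :::::::::
:::ZZ::::
:::<ZZ:::
:::ZZZ:::
:::ZZ::::
:::::::::
:::::::::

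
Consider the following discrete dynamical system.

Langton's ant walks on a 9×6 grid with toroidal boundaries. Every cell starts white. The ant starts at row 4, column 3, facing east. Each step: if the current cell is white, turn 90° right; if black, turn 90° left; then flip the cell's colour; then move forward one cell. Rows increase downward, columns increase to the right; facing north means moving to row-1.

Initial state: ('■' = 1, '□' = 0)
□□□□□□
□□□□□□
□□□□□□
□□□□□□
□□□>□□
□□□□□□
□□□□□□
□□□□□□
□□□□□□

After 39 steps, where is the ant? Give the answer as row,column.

4,0

gen 0: □□□□□□
□□□□□□
□□□□□□
□□□□□□
□□□>□□
□□□□□□
□□□□□□
□□□□□□
□□□□□□
gen 1: □□□□□□
□□□□□□
□□□□□□
□□□□□□
□□□■□□
□□□v□□
□□□□□□
□□□□□□
□□□□□□
gen 2: □□□□□□
□□□□□□
□□□□□□
□□□□□□
□□□■□□
□□<■□□
□□□□□□
□□□□□□
□□□□□□
gen 3: □□□□□□
□□□□□□
□□□□□□
□□□□□□
□□^■□□
□□■■□□
□□□□□□
□□□□□□
□□□□□□
gen 4: □□□□□□
□□□□□□
□□□□□□
□□□□□□
□□■>□□
□□■■□□
□□□□□□
□□□□□□
□□□□□□
gen 5: □□□□□□
□□□□□□
□□□□□□
□□□^□□
□□■□□□
□□■■□□
□□□□□□
□□□□□□
□□□□□□
gen 6: □□□□□□
□□□□□□
□□□□□□
□□□■>□
□□■□□□
□□■■□□
□□□□□□
□□□□□□
□□□□□□
gen 7: □□□□□□
□□□□□□
□□□□□□
□□□■■□
□□■□v□
□□■■□□
□□□□□□
□□□□□□
□□□□□□
gen 8: □□□□□□
□□□□□□
□□□□□□
□□□■■□
□□■<■□
□□■■□□
□□□□□□
□□□□□□
□□□□□□
gen 9: □□□□□□
□□□□□□
□□□□□□
□□□^■□
□□■■■□
□□■■□□
□□□□□□
□□□□□□
□□□□□□
gen 10: □□□□□□
□□□□□□
□□□□□□
□□<□■□
□□■■■□
□□■■□□
□□□□□□
□□□□□□
□□□□□□
gen 11: □□□□□□
□□□□□□
□□^□□□
□□■□■□
□□■■■□
□□■■□□
□□□□□□
□□□□□□
□□□□□□
gen 12: □□□□□□
□□□□□□
□□■>□□
□□■□■□
□□■■■□
□□■■□□
□□□□□□
□□□□□□
□□□□□□
gen 13: □□□□□□
□□□□□□
□□■■□□
□□■v■□
□□■■■□
□□■■□□
□□□□□□
□□□□□□
□□□□□□
gen 14: □□□□□□
□□□□□□
□□■■□□
□□<■■□
□□■■■□
□□■■□□
□□□□□□
□□□□□□
□□□□□□
gen 15: □□□□□□
□□□□□□
□□■■□□
□□□■■□
□□v■■□
□□■■□□
□□□□□□
□□□□□□
□□□□□□
gen 16: □□□□□□
□□□□□□
□□■■□□
□□□■■□
□□□>■□
□□■■□□
□□□□□□
□□□□□□
□□□□□□
gen 17: □□□□□□
□□□□□□
□□■■□□
□□□^■□
□□□□■□
□□■■□□
□□□□□□
□□□□□□
□□□□□□
gen 18: □□□□□□
□□□□□□
□□■■□□
□□<□■□
□□□□■□
□□■■□□
□□□□□□
□□□□□□
□□□□□□
gen 19: □□□□□□
□□□□□□
□□^■□□
□□■□■□
□□□□■□
□□■■□□
□□□□□□
□□□□□□
□□□□□□
gen 20: □□□□□□
□□□□□□
□<□■□□
□□■□■□
□□□□■□
□□■■□□
□□□□□□
□□□□□□
□□□□□□
gen 21: □□□□□□
□^□□□□
□■□■□□
□□■□■□
□□□□■□
□□■■□□
□□□□□□
□□□□□□
□□□□□□
gen 22: □□□□□□
□■>□□□
□■□■□□
□□■□■□
□□□□■□
□□■■□□
□□□□□□
□□□□□□
□□□□□□
gen 23: □□□□□□
□■■□□□
□■v■□□
□□■□■□
□□□□■□
□□■■□□
□□□□□□
□□□□□□
□□□□□□
gen 24: □□□□□□
□■■□□□
□<■■□□
□□■□■□
□□□□■□
□□■■□□
□□□□□□
□□□□□□
□□□□□□
gen 25: □□□□□□
□■■□□□
□□■■□□
□v■□■□
□□□□■□
□□■■□□
□□□□□□
□□□□□□
□□□□□□
gen 26: □□□□□□
□■■□□□
□□■■□□
<■■□■□
□□□□■□
□□■■□□
□□□□□□
□□□□□□
□□□□□□
gen 27: □□□□□□
□■■□□□
^□■■□□
■■■□■□
□□□□■□
□□■■□□
□□□□□□
□□□□□□
□□□□□□
gen 28: □□□□□□
□■■□□□
■>■■□□
■■■□■□
□□□□■□
□□■■□□
□□□□□□
□□□□□□
□□□□□□
gen 29: □□□□□□
□■■□□□
■■■■□□
■v■□■□
□□□□■□
□□■■□□
□□□□□□
□□□□□□
□□□□□□
gen 30: □□□□□□
□■■□□□
■■■■□□
■□>□■□
□□□□■□
□□■■□□
□□□□□□
□□□□□□
□□□□□□
gen 31: □□□□□□
□■■□□□
■■^■□□
■□□□■□
□□□□■□
□□■■□□
□□□□□□
□□□□□□
□□□□□□
gen 32: □□□□□□
□■■□□□
■<□■□□
■□□□■□
□□□□■□
□□■■□□
□□□□□□
□□□□□□
□□□□□□
gen 33: □□□□□□
□■■□□□
■□□■□□
■v□□■□
□□□□■□
□□■■□□
□□□□□□
□□□□□□
□□□□□□
gen 34: □□□□□□
□■■□□□
■□□■□□
<■□□■□
□□□□■□
□□■■□□
□□□□□□
□□□□□□
□□□□□□
gen 35: □□□□□□
□■■□□□
■□□■□□
□■□□■□
v□□□■□
□□■■□□
□□□□□□
□□□□□□
□□□□□□
gen 36: □□□□□□
□■■□□□
■□□■□□
□■□□■□
■□□□■<
□□■■□□
□□□□□□
□□□□□□
□□□□□□
gen 37: □□□□□□
□■■□□□
■□□■□□
□■□□■^
■□□□■■
□□■■□□
□□□□□□
□□□□□□
□□□□□□
gen 38: □□□□□□
□■■□□□
■□□■□□
>■□□■■
■□□□■■
□□■■□□
□□□□□□
□□□□□□
□□□□□□
gen 39: □□□□□□
□■■□□□
■□□■□□
■■□□■■
v□□□■■
□□■■□□
□□□□□□
□□□□□□
□□□□□□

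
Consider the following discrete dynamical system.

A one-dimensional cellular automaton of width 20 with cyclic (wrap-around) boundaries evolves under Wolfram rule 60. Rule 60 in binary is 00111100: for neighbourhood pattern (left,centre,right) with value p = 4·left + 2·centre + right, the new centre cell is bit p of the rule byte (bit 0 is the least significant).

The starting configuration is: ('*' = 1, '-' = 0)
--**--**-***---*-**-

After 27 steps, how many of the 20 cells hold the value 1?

[0] --**--**-***---*-**-
[1] --*-*-*-**--*--***-*
[2] *-*******-*-**-*--**
[3] -**------****-***-*-
[4] -*-*-----*---**--***
[5] *****----**--*-*-*--
[6] *----*---*-*-******-
[7] **---**--*****-----*
[8] --*--*-*-*----*----*
[9] *-**-******---**---*
[10] -**-**-----*--*-*--*
[11] **-**-*----**-****-*
[12] --**-***---*-**---**
[13] *-*-**--*--***-*--*-
[14] *****-*-**-*--***-**
[15] -----****-***-*--**-
[16] -----*---**--***-*-*
[17] *----**--*-*-*--****
[18] -*---*-*-******-*---
[19] -**--*****-----***--
[20] -*-*-*----*----*--*-
[21] -******---**---**-**
[22] **-----*--*-*--*-**-
[23] *-*----**-****-***-*
[24] -***---*-**---**--**
[25] **--*--***-*--*-*-*-
[26] *-*-**-*--***-******
[27] -****-***-*--**-----

10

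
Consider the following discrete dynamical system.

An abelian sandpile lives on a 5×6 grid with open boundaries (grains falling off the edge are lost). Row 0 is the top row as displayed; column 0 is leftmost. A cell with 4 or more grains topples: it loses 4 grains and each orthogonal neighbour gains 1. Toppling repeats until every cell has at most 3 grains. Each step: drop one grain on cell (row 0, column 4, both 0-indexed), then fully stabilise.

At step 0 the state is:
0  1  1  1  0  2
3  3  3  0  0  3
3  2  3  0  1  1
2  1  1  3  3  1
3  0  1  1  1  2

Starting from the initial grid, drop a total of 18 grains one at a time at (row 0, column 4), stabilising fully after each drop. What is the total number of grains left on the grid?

53

k=0  0  1  1  1  0  2
3  3  3  0  0  3
3  2  3  0  1  1
2  1  1  3  3  1
3  0  1  1  1  2
k=1  0  1  1  1  1  2
3  3  3  0  0  3
3  2  3  0  1  1
2  1  1  3  3  1
3  0  1  1  1  2
k=2  0  1  1  1  2  2
3  3  3  0  0  3
3  2  3  0  1  1
2  1  1  3  3  1
3  0  1  1  1  2
k=3  0  1  1  1  3  2
3  3  3  0  0  3
3  2  3  0  1  1
2  1  1  3  3  1
3  0  1  1  1  2
k=4  0  1  1  2  0  3
3  3  3  0  1  3
3  2  3  0  1  1
2  1  1  3  3  1
3  0  1  1  1  2
k=5  0  1  1  2  1  3
3  3  3  0  1  3
3  2  3  0  1  1
2  1  1  3  3  1
3  0  1  1  1  2
k=6  0  1  1  2  2  3
3  3  3  0  1  3
3  2  3  0  1  1
2  1  1  3  3  1
3  0  1  1  1  2
k=7  0  1  1  2  3  3
3  3  3  0  1  3
3  2  3  0  1  1
2  1  1  3  3  1
3  0  1  1  1  2
k=8  0  1  1  3  1  1
3  3  3  0  3  0
3  2  3  0  1  2
2  1  1  3  3  1
3  0  1  1  1  2
k=9  0  1  1  3  2  1
3  3  3  0  3  0
3  2  3  0  1  2
2  1  1  3  3  1
3  0  1  1  1  2
k=10  0  1  1  3  3  1
3  3  3  0  3  0
3  2  3  0  1  2
2  1  1  3  3  1
3  0  1  1  1  2
k=11  0  1  2  0  2  2
3  3  3  2  0  1
3  2  3  0  2  2
2  1  1  3  3  1
3  0  1  1  1  2
k=12  0  1  2  0  3  2
3  3  3  2  0  1
3  2  3  0  2  2
2  1  1  3  3  1
3  0  1  1  1  2
k=13  0  1  2  1  0  3
3  3  3  2  1  1
3  2  3  0  2  2
2  1  1  3  3  1
3  0  1  1  1  2
k=14  0  1  2  1  1  3
3  3  3  2  1  1
3  2  3  0  2  2
2  1  1  3  3  1
3  0  1  1  1  2
k=15  0  1  2  1  2  3
3  3  3  2  1  1
3  2  3  0  2  2
2  1  1  3  3  1
3  0  1  1  1  2
k=16  0  1  2  1  3  3
3  3  3  2  1  1
3  2  3  0  2  2
2  1  1  3  3  1
3  0  1  1  1  2
k=17  0  1  2  2  1  0
3  3  3  2  2  2
3  2  3  0  2  2
2  1  1  3  3  1
3  0  1  1  1  2
k=18  0  1  2  2  2  0
3  3  3  2  2  2
3  2  3  0  2  2
2  1  1  3  3  1
3  0  1  1  1  2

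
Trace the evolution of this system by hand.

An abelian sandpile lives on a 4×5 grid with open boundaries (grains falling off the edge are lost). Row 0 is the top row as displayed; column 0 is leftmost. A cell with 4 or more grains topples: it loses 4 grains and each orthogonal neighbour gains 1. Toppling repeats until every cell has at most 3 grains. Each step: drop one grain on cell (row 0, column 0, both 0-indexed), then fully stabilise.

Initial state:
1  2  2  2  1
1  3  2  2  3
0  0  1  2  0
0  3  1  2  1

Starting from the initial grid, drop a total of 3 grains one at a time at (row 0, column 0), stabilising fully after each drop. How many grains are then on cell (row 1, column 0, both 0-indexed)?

2

t=0: 1  2  2  2  1
1  3  2  2  3
0  0  1  2  0
0  3  1  2  1
t=1: 2  2  2  2  1
1  3  2  2  3
0  0  1  2  0
0  3  1  2  1
t=2: 3  2  2  2  1
1  3  2  2  3
0  0  1  2  0
0  3  1  2  1
t=3: 0  3  2  2  1
2  3  2  2  3
0  0  1  2  0
0  3  1  2  1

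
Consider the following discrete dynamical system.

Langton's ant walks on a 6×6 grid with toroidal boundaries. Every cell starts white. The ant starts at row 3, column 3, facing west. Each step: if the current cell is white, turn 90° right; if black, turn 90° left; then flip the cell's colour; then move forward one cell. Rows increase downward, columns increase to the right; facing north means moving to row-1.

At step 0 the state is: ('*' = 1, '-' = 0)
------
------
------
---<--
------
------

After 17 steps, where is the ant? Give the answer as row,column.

4,3

[0] ------
------
------
---<--
------
------
[1] ------
------
---^--
---*--
------
------
[2] ------
------
---*>-
---*--
------
------
[3] ------
------
---**-
---*v-
------
------
[4] ------
------
---**-
---<*-
------
------
[5] ------
------
---**-
----*-
---v--
------
[6] ------
------
---**-
----*-
--<*--
------
[7] ------
------
---**-
--^-*-
--**--
------
[8] ------
------
---**-
--*>*-
--**--
------
[9] ------
------
---**-
--***-
--*v--
------
[10] ------
------
---**-
--***-
--*->-
------
[11] ------
------
---**-
--***-
--*-*-
----v-
[12] ------
------
---**-
--***-
--*-*-
---<*-
[13] ------
------
---**-
--***-
--*^*-
---**-
[14] ------
------
---**-
--***-
--**>-
---**-
[15] ------
------
---**-
--**^-
--**--
---**-
[16] ------
------
---**-
--*<--
--**--
---**-
[17] ------
------
---**-
--*---
--*v--
---**-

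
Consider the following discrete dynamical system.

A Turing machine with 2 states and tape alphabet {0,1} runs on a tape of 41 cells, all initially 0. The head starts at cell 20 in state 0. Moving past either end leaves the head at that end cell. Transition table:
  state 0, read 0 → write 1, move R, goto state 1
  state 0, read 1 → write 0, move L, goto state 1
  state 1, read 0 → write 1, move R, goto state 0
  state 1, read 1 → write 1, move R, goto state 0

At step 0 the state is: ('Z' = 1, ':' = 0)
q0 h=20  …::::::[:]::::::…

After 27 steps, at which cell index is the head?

39

k=0  q0 h=20  …::::::[:]::::::…
k=1  q1 h=21  …:::::Z[:]::::::…
k=2  q0 h=22  …::::ZZ[:]::::::…
k=3  q1 h=23  …:::ZZZ[:]::::::…
k=4  q0 h=24  …::ZZZZ[:]::::::…
k=5  q1 h=25  …:ZZZZZ[:]::::::…
k=6  q0 h=26  …ZZZZZZ[:]::::::…
k=7  q1 h=27  …ZZZZZZ[:]::::::…
k=8  q0 h=28  …ZZZZZZ[:]::::::…
k=9  q1 h=29  …ZZZZZZ[:]::::::…
k=10  q0 h=30  …ZZZZZZ[:]::::::…
k=11  q1 h=31  …ZZZZZZ[:]::::::…
k=12  q0 h=32  …ZZZZZZ[:]::::::…
k=13  q1 h=33  …ZZZZZZ[:]::::::…
k=14  q0 h=34  …ZZZZZZ[:]::::::|
k=15  q1 h=35  …ZZZZZZ[:]:::::|
k=16  q0 h=36  …ZZZZZZ[:]::::|
k=17  q1 h=37  …ZZZZZZ[:]:::|
k=18  q0 h=38  …ZZZZZZ[:]::|
k=19  q1 h=39  …ZZZZZZ[:]:|
k=20  q0 h=40  …ZZZZZZ[:]|
k=21  q1 h=40  …ZZZZZZ[Z]|
k=22  q0 h=40  …ZZZZZZ[Z]|
k=23  q1 h=39  …ZZZZZZ[Z]:|
k=24  q0 h=40  …ZZZZZZ[:]|
k=25  q1 h=40  …ZZZZZZ[Z]|
k=26  q0 h=40  …ZZZZZZ[Z]|
k=27  q1 h=39  …ZZZZZZ[Z]:|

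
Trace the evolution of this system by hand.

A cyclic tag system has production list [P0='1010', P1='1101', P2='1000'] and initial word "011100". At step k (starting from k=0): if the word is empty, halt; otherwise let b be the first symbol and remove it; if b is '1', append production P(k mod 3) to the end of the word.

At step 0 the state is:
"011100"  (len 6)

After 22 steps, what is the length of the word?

28

0) "011100"  (len 6)
1) "11100"  (len 5)
2) "11001101"  (len 8)
3) "10011011000"  (len 11)
4) "00110110001010"  (len 14)
5) "0110110001010"  (len 13)
6) "110110001010"  (len 12)
7) "101100010101010"  (len 15)
8) "011000101010101101"  (len 18)
9) "11000101010101101"  (len 17)
10) "10001010101011011010"  (len 20)
11) "00010101010110110101101"  (len 23)
12) "0010101010110110101101"  (len 22)
13) "010101010110110101101"  (len 21)
14) "10101010110110101101"  (len 20)
15) "01010101101101011011000"  (len 23)
16) "1010101101101011011000"  (len 22)
17) "0101011011010110110001101"  (len 25)
18) "101011011010110110001101"  (len 24)
19) "010110110101101100011011010"  (len 27)
20) "10110110101101100011011010"  (len 26)
21) "01101101011011000110110101000"  (len 29)
22) "1101101011011000110110101000"  (len 28)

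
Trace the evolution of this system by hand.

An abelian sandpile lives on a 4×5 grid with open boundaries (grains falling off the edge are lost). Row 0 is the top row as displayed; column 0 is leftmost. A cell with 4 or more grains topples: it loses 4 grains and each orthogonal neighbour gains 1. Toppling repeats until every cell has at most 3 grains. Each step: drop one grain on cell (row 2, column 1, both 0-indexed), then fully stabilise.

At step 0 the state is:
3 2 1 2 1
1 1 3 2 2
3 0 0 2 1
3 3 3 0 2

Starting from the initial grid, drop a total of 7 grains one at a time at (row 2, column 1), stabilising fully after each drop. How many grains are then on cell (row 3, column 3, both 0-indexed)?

step 0: 3 2 1 2 1
1 1 3 2 2
3 0 0 2 1
3 3 3 0 2
step 1: 3 2 1 2 1
1 1 3 2 2
3 1 0 2 1
3 3 3 0 2
step 2: 3 2 1 2 1
1 1 3 2 2
3 2 0 2 1
3 3 3 0 2
step 3: 3 2 1 2 1
1 1 3 2 2
3 3 0 2 1
3 3 3 0 2
step 4: 3 2 1 2 1
2 2 3 2 2
1 2 2 2 1
1 2 0 1 2
step 5: 3 2 1 2 1
2 2 3 2 2
1 3 2 2 1
1 2 0 1 2
step 6: 3 2 1 2 1
2 3 3 2 2
2 0 3 2 1
1 3 0 1 2
step 7: 3 2 1 2 1
2 3 3 2 2
2 1 3 2 1
1 3 0 1 2

1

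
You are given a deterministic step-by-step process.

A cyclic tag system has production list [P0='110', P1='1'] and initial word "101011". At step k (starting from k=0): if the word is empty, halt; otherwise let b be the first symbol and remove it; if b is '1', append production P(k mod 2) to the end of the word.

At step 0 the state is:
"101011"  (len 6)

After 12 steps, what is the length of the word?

12

gen 0: "101011"  (len 6)
gen 1: "01011110"  (len 8)
gen 2: "1011110"  (len 7)
gen 3: "011110110"  (len 9)
gen 4: "11110110"  (len 8)
gen 5: "1110110110"  (len 10)
gen 6: "1101101101"  (len 10)
gen 7: "101101101110"  (len 12)
gen 8: "011011011101"  (len 12)
gen 9: "11011011101"  (len 11)
gen 10: "10110111011"  (len 11)
gen 11: "0110111011110"  (len 13)
gen 12: "110111011110"  (len 12)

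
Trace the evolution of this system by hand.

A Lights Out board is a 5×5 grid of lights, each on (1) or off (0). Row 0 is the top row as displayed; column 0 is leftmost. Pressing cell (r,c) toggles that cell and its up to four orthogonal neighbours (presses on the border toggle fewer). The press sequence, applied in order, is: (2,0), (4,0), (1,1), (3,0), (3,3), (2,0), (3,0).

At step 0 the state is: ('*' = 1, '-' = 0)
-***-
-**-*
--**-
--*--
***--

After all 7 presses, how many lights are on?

t=0: -***-
-**-*
--**-
--*--
***--
t=1: -***-
***-*
****-
*-*--
***--
t=2: -***-
***-*
****-
--*--
--*--
t=3: --**-
----*
*-**-
--*--
--*--
t=4: --**-
----*
--**-
***--
*-*--
t=5: --**-
----*
--*--
**-**
*-**-
t=6: --**-
*---*
***--
-*-**
*-**-
t=7: --**-
*---*
-**--
*--**
--**-

11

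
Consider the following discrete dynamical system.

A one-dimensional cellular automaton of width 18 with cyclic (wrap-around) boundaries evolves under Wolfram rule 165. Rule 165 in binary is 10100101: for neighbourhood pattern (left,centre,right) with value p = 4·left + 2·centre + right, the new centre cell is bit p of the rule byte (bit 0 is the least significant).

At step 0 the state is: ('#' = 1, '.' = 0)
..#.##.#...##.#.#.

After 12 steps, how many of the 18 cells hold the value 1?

6

gen 0: ..#.##.#...##.#.#.
gen 1: #.##..##.#...####.
gen 2: ##......##.#..##.#
gen 3: #..####...##....#.
gen 4: #...##..#....##.##
gen 5: ..#.....#.##...#.#
gen 6: ..#.###.##...#.###
gen 7: ..##.#.#...#.##.#.
gen 8: #...####.#.##..##.
gen 9: #.#..##.###......#
gen 10: .##....#.#..####..
gen 11: ....##.###...##..#
gen 12: .##...#.#..#.....#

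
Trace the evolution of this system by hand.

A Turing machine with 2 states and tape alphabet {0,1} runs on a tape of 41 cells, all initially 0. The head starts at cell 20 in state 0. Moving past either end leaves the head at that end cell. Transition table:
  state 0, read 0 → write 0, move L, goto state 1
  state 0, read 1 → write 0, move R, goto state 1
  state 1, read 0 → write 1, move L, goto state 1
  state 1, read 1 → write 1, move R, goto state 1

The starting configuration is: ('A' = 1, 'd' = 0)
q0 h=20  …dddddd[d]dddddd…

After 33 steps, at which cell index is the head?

12

k=0  q0 h=20  …dddddd[d]dddddd…
k=1  q1 h=19  …dddddd[d]dddddd…
k=2  q1 h=18  …dddddd[d]Addddd…
k=3  q1 h=17  …dddddd[d]AAdddd…
k=4  q1 h=16  …dddddd[d]AAAddd…
k=5  q1 h=15  …dddddd[d]AAAAdd…
k=6  q1 h=14  …dddddd[d]AAAAAd…
k=7  q1 h=13  …dddddd[d]AAAAAA…
k=8  q1 h=12  …dddddd[d]AAAAAA…
k=9  q1 h=11  …dddddd[d]AAAAAA…
k=10  q1 h=10  …dddddd[d]AAAAAA…
k=11  q1 h= 9  …dddddd[d]AAAAAA…
k=12  q1 h= 8  …dddddd[d]AAAAAA…
k=13  q1 h= 7  …dddddd[d]AAAAAA…
k=14  q1 h= 6  |dddddd[d]AAAAAA…
k=15  q1 h= 5  |ddddd[d]AAAAAA…
k=16  q1 h= 4  |dddd[d]AAAAAA…
k=17  q1 h= 3  |ddd[d]AAAAAA…
k=18  q1 h= 2  |dd[d]AAAAAA…
k=19  q1 h= 1  |d[d]AAAAAA…
k=20  q1 h= 0  |[d]AAAAAA…
k=21  q1 h= 0  |[A]AAAAAA…
k=22  q1 h= 1  |A[A]AAAAAA…
k=23  q1 h= 2  |AA[A]AAAAAA…
k=24  q1 h= 3  |AAA[A]AAAAAA…
k=25  q1 h= 4  |AAAA[A]AAAAAA…
k=26  q1 h= 5  |AAAAA[A]AAAAAA…
k=27  q1 h= 6  |AAAAAA[A]AAAAAA…
k=28  q1 h= 7  …AAAAAA[A]AAAAAA…
k=29  q1 h= 8  …AAAAAA[A]AAAAAA…
k=30  q1 h= 9  …AAAAAA[A]AAAAAA…
k=31  q1 h=10  …AAAAAA[A]AAAAAA…
k=32  q1 h=11  …AAAAAA[A]AAAAAA…
k=33  q1 h=12  …AAAAAA[A]AAAAAA…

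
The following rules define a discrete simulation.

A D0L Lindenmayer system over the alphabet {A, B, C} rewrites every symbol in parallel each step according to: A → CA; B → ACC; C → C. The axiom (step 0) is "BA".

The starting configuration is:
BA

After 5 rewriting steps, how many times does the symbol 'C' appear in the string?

11

t=0: BA
t=1: ACCCA
t=2: CACCCCA
t=3: CCACCCCCA
t=4: CCCACCCCCCA
t=5: CCCCACCCCCCCA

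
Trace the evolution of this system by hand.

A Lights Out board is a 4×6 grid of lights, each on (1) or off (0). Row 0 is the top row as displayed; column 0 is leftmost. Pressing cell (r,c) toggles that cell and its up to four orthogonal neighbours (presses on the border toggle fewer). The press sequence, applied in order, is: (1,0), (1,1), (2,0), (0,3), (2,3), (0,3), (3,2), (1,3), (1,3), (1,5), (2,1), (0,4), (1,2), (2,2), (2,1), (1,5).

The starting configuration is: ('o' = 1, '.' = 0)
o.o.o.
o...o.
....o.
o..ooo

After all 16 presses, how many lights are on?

gen 0: o.o.o.
o...o.
....o.
o..ooo
gen 1: ..o.o.
.o..o.
o...o.
o..ooo
gen 2: .oo.o.
o.o.o.
oo..o.
o..ooo
gen 3: .oo.o.
..o.o.
....o.
...ooo
gen 4: .o.o..
..ooo.
....o.
...ooo
gen 5: .o.o..
..o.o.
..oo..
....oo
gen 6: .oo.o.
..ooo.
..oo..
....oo
gen 7: .oo.o.
..ooo.
...o..
.ooooo
gen 8: .oooo.
......
......
.ooooo
gen 9: .oo.o.
..ooo.
...o..
.ooooo
gen 10: .oo.oo
..oo.o
...o.o
.ooooo
gen 11: .oo.oo
.ooo.o
oooo.o
..oooo
gen 12: .ooo..
.ooooo
oooo.o
..oooo
gen 13: .o.o..
....oo
oo.o.o
..oooo
gen 14: .o.o..
..o.oo
o.o..o
...ooo
gen 15: .o.o..
.oo.oo
.o...o
.o.ooo
gen 16: .o.o.o
.oo...
.o....
.o.ooo

10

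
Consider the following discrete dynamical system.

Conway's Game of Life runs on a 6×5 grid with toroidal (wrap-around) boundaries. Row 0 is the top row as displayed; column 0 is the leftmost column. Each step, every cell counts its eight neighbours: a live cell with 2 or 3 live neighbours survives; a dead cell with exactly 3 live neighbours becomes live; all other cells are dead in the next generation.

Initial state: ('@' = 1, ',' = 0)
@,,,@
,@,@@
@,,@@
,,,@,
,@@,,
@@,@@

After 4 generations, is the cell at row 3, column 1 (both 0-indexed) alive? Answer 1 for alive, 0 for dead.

1

step 0: @,,,@
,@,@@
@,,@@
,,,@,
,@@,,
@@,@@
step 1: ,,,,,
,@@,,
@,,,,
@@,@,
,@,,,
,,,@,
step 2: ,,@,,
,@,,,
@,,,@
@@@,@
@@,,@
,,,,,
step 3: ,,,,,
@@,,,
,,@@@
,,@,,
,,@@@
@@,,,
step 4: ,,,,,
@@@@@
@,@@@
,@,,,
@,@@@
@@@@@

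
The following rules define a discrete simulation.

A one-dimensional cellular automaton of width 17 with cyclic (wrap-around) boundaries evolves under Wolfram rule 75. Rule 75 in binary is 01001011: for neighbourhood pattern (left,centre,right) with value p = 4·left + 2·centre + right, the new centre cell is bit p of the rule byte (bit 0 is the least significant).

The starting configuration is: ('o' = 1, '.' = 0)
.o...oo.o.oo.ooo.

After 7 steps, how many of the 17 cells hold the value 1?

8

t=0: .o...oo.o.oo.ooo.
t=1: o..oooo...oo.o.o.
t=2: ..oo..o.oooo.....
t=3: oooo.o..o..o.oooo
t=4: ...o...o..o..o...
t=5: ooo..oo..o..o..oo
t=6: ..o.ooo.o..o..oo.
t=7: oo..o.o...o..ooo.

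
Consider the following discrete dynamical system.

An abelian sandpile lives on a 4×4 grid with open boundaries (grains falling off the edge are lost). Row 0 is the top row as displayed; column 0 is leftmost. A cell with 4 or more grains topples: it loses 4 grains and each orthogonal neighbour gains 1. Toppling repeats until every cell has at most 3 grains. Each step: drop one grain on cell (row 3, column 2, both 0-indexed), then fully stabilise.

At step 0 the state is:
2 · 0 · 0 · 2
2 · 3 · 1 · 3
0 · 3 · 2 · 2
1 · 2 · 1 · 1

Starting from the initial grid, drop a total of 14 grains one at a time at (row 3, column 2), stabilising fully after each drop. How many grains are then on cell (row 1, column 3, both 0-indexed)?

1

gen 0: 2 · 0 · 0 · 2
2 · 3 · 1 · 3
0 · 3 · 2 · 2
1 · 2 · 1 · 1
gen 1: 2 · 0 · 0 · 2
2 · 3 · 1 · 3
0 · 3 · 2 · 2
1 · 2 · 2 · 1
gen 2: 2 · 0 · 0 · 2
2 · 3 · 1 · 3
0 · 3 · 2 · 2
1 · 2 · 3 · 1
gen 3: 2 · 0 · 0 · 2
2 · 3 · 1 · 3
0 · 3 · 3 · 2
1 · 3 · 0 · 2
gen 4: 2 · 0 · 0 · 2
2 · 3 · 1 · 3
0 · 3 · 3 · 2
1 · 3 · 1 · 2
gen 5: 2 · 0 · 0 · 2
2 · 3 · 1 · 3
0 · 3 · 3 · 2
1 · 3 · 2 · 2
gen 6: 2 · 0 · 0 · 2
2 · 3 · 1 · 3
0 · 3 · 3 · 2
1 · 3 · 3 · 2
gen 7: 2 · 1 · 0 · 2
3 · 0 · 3 · 3
1 · 2 · 1 · 3
2 · 1 · 2 · 3
gen 8: 2 · 1 · 0 · 2
3 · 0 · 3 · 3
1 · 2 · 1 · 3
2 · 1 · 3 · 3
gen 9: 2 · 1 · 1 · 3
3 · 1 · 1 · 1
1 · 3 · 0 · 2
2 · 2 · 2 · 1
gen 10: 2 · 1 · 1 · 3
3 · 1 · 1 · 1
1 · 3 · 0 · 2
2 · 2 · 3 · 1
gen 11: 2 · 1 · 1 · 3
3 · 1 · 1 · 1
1 · 3 · 1 · 2
2 · 3 · 0 · 2
gen 12: 2 · 1 · 1 · 3
3 · 1 · 1 · 1
1 · 3 · 1 · 2
2 · 3 · 1 · 2
gen 13: 2 · 1 · 1 · 3
3 · 1 · 1 · 1
1 · 3 · 1 · 2
2 · 3 · 2 · 2
gen 14: 2 · 1 · 1 · 3
3 · 1 · 1 · 1
1 · 3 · 1 · 2
2 · 3 · 3 · 2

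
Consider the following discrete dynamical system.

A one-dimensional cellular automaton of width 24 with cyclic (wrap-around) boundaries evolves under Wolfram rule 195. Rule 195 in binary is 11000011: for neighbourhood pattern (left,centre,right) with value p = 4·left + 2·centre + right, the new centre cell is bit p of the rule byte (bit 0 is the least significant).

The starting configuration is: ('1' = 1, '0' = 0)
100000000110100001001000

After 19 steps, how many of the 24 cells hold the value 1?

step 0: 100000000110100001001000
step 1: 001111111010001110010011
step 2: 010111111000110110100101
step 3: 000011111011010010001000
step 4: 111101111001000100110011
step 5: 111100111010011001010101
step 6: 111101011000101010000000
step 7: 011100001011000000111111
step 8: 001101110001011111011111
step 9: 010100110110001111001111
step 10: 000001010010110111010111
step 11: 011110000100010011000011
step 12: 001110111001100101011101
step 13: 010110011010101000001100
step 14: 100010101000000011110101
step 15: 101100000011111101110000
step 16: 000101111101111100110111
step 17: 011000111100111101010011
step 18: 001011011101011100000101
step 19: 010001001100001101111000

10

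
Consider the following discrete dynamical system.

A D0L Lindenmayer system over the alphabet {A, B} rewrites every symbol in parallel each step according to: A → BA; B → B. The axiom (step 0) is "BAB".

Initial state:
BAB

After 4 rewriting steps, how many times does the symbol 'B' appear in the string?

gen 0: BAB
gen 1: BBAB
gen 2: BBBAB
gen 3: BBBBAB
gen 4: BBBBBAB

6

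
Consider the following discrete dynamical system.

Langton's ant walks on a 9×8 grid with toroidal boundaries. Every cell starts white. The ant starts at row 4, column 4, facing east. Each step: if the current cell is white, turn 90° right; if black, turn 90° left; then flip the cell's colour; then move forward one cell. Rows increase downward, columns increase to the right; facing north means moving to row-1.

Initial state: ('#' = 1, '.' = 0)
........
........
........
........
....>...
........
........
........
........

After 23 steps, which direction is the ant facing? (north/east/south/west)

0) ........
........
........
........
....>...
........
........
........
........
1) ........
........
........
........
....#...
....v...
........
........
........
2) ........
........
........
........
....#...
...<#...
........
........
........
3) ........
........
........
........
...^#...
...##...
........
........
........
4) ........
........
........
........
...#>...
...##...
........
........
........
5) ........
........
........
....^...
...#....
...##...
........
........
........
6) ........
........
........
....#>..
...#....
...##...
........
........
........
7) ........
........
........
....##..
...#.v..
...##...
........
........
........
8) ........
........
........
....##..
...#<#..
...##...
........
........
........
9) ........
........
........
....^#..
...###..
...##...
........
........
........
10) ........
........
........
...<.#..
...###..
...##...
........
........
........
11) ........
........
...^....
...#.#..
...###..
...##...
........
........
........
12) ........
........
...#>...
...#.#..
...###..
...##...
........
........
........
13) ........
........
...##...
...#v#..
...###..
...##...
........
........
........
14) ........
........
...##...
...<##..
...###..
...##...
........
........
........
15) ........
........
...##...
....##..
...v##..
...##...
........
........
........
16) ........
........
...##...
....##..
....>#..
...##...
........
........
........
17) ........
........
...##...
....^#..
.....#..
...##...
........
........
........
18) ........
........
...##...
...<.#..
.....#..
...##...
........
........
........
19) ........
........
...^#...
...#.#..
.....#..
...##...
........
........
........
20) ........
........
..<.#...
...#.#..
.....#..
...##...
........
........
........
21) ........
..^.....
..#.#...
...#.#..
.....#..
...##...
........
........
........
22) ........
..#>....
..#.#...
...#.#..
.....#..
...##...
........
........
........
23) ........
..##....
..#v#...
...#.#..
.....#..
...##...
........
........
........

south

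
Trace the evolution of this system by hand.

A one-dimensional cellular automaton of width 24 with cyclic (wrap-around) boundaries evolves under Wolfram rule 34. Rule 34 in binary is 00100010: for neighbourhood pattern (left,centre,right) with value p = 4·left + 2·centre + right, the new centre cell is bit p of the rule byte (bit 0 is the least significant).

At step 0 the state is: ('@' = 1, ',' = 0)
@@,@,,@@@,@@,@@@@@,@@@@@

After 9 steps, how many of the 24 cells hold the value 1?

5

k=0  @@,@,,@@@,@@,@@@@@,@@@@@
k=1  ,,@,,@,,,@,,@,,,,,@,,,,,
k=2  ,@,,@,,,@,,@,,,,,@,,,,,,
k=3  @,,@,,,@,,@,,,,,@,,,,,,,
k=4  ,,@,,,@,,@,,,,,@,,,,,,,@
k=5  ,@,,,@,,@,,,,,@,,,,,,,@,
k=6  @,,,@,,@,,,,,@,,,,,,,@,,
k=7  ,,,@,,@,,,,,@,,,,,,,@,,@
k=8  ,,@,,@,,,,,@,,,,,,,@,,@,
k=9  ,@,,@,,,,,@,,,,,,,@,,@,,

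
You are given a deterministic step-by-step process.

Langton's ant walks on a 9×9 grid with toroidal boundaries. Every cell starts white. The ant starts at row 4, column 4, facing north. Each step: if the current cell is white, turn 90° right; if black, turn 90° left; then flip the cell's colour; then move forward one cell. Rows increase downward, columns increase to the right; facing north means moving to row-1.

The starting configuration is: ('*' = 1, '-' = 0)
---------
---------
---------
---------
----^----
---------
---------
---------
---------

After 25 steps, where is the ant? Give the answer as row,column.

6,3

step 0: ---------
---------
---------
---------
----^----
---------
---------
---------
---------
step 1: ---------
---------
---------
---------
----*>---
---------
---------
---------
---------
step 2: ---------
---------
---------
---------
----**---
-----v---
---------
---------
---------
step 3: ---------
---------
---------
---------
----**---
----<*---
---------
---------
---------
step 4: ---------
---------
---------
---------
----^*---
----**---
---------
---------
---------
step 5: ---------
---------
---------
---------
---<-*---
----**---
---------
---------
---------
step 6: ---------
---------
---------
---^-----
---*-*---
----**---
---------
---------
---------
step 7: ---------
---------
---------
---*>----
---*-*---
----**---
---------
---------
---------
step 8: ---------
---------
---------
---**----
---*v*---
----**---
---------
---------
---------
step 9: ---------
---------
---------
---**----
---<**---
----**---
---------
---------
---------
step 10: ---------
---------
---------
---**----
----**---
---v**---
---------
---------
---------
step 11: ---------
---------
---------
---**----
----**---
--<***---
---------
---------
---------
step 12: ---------
---------
---------
---**----
--^-**---
--****---
---------
---------
---------
step 13: ---------
---------
---------
---**----
--*>**---
--****---
---------
---------
---------
step 14: ---------
---------
---------
---**----
--****---
--*v**---
---------
---------
---------
step 15: ---------
---------
---------
---**----
--****---
--*->*---
---------
---------
---------
step 16: ---------
---------
---------
---**----
--**^*---
--*--*---
---------
---------
---------
step 17: ---------
---------
---------
---**----
--*<-*---
--*--*---
---------
---------
---------
step 18: ---------
---------
---------
---**----
--*--*---
--*v-*---
---------
---------
---------
step 19: ---------
---------
---------
---**----
--*--*---
--<*-*---
---------
---------
---------
step 20: ---------
---------
---------
---**----
--*--*---
---*-*---
--v------
---------
---------
step 21: ---------
---------
---------
---**----
--*--*---
---*-*---
-<*------
---------
---------
step 22: ---------
---------
---------
---**----
--*--*---
-^-*-*---
-**------
---------
---------
step 23: ---------
---------
---------
---**----
--*--*---
-*>*-*---
-**------
---------
---------
step 24: ---------
---------
---------
---**----
--*--*---
-***-*---
-*v------
---------
---------
step 25: ---------
---------
---------
---**----
--*--*---
-***-*---
-*->-----
---------
---------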